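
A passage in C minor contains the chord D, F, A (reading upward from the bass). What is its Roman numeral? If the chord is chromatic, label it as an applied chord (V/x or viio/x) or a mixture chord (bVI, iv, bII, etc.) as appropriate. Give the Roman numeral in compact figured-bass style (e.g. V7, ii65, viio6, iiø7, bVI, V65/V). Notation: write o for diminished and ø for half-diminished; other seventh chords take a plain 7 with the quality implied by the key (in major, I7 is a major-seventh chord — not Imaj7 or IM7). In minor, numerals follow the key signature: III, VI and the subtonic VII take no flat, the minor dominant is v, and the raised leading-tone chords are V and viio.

ii

Stacked in thirds the chord is D-F-A: a minor triad on D.
D is the second degree of C minor. This is the minor supertonic, borrowed from the parallel major (the Dorian ii).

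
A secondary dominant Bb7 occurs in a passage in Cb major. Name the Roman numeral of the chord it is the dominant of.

iii

The chord is a dominant seventh chord on Bb.
A dominant resolves down a perfect fifth: Bb → Eb. In Cb major, Eb is scale degree 3, i.e. iii.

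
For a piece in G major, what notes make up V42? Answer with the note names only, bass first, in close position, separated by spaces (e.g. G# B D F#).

C D F# A

In G major, the dominant is D, and the diatonic chord built there is a dominant seventh chord.
Stacking thirds from D gives D-F#-A-C.
The figured bass 42 indicates third inversion, placing the seventh (C) in the bass: C-D-F#-A.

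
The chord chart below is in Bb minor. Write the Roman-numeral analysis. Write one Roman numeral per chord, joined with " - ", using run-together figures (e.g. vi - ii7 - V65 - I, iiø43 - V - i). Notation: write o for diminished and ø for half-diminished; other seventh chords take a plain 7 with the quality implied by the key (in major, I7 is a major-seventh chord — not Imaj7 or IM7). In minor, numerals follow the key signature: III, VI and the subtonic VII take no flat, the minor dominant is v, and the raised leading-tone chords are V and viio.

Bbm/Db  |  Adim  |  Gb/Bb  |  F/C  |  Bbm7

Bbm/Db: minor triad on Bb = scale degree 1 → i6.
Adim has root A, degree 7 in Bb minor, so viio.
Gb/Bb: major triad on Gb = scale degree 6 → VI6.
F/C: major triad on F = scale degree 5 → V64.
Bbm7 has root Bb, degree 1 in Bb minor, so i7.

i6 - viio - VI6 - V64 - i7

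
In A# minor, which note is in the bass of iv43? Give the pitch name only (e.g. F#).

iv in A# minor has root D#; the chord is D#-F#-A#-C#.
The figure 43 means second inversion — the fifth is in the bass.

A#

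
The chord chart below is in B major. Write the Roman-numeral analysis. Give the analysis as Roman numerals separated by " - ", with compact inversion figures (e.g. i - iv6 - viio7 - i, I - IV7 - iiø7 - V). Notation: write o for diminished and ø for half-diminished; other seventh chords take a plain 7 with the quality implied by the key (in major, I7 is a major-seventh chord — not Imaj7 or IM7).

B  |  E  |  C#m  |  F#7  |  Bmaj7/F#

I - IV - ii - V7 - I43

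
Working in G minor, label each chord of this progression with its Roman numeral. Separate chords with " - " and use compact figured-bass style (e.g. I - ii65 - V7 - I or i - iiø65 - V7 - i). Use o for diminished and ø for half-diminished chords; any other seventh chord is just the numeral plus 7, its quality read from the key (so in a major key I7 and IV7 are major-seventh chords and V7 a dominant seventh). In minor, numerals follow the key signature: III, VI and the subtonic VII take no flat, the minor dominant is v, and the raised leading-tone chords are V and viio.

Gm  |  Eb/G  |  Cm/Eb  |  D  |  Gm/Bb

Gm has root G, degree 1 in G minor, so i.
Eb/G has root Eb, degree 6 in G minor, so VI6.
Cm/Eb: minor triad on C = scale degree 4 → iv6.
D: root D is the dominant; major triad there is V.
Gm/Bb: minor triad on G = scale degree 1 → i6.

i - VI6 - iv6 - V - i6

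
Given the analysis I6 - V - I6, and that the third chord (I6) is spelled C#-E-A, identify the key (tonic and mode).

A major

I6 is given as C#-E-A — a major triad with root A.
If A is scale degree 1 and the mode makes that degree carry a major triad, the tonic is A and the mode is major.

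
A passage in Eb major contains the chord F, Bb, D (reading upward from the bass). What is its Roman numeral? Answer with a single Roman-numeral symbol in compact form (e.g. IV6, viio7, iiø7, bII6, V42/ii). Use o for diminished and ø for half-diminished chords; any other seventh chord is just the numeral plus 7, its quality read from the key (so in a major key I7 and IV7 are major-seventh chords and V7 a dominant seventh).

Stacked in thirds the chord is Bb-D-F: a major triad on Bb.
Bb is scale degree 5 in Eb major, and a major triad on that degree is written V.
With F in the bass the chord is in second inversion, so the figured bass is 64.

V64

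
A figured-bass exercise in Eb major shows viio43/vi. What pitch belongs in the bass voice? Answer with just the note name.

The applied chord viio43/vi is rooted on B: B-D-F-Ab.
The figure 43 means second inversion — the fifth is in the bass.

F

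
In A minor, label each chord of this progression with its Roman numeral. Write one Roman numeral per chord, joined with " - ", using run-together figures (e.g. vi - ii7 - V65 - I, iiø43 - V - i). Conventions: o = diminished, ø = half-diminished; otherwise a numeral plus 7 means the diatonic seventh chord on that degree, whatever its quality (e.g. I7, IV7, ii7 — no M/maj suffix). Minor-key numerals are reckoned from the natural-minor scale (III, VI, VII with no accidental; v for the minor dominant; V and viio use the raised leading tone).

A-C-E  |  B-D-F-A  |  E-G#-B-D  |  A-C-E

A-C-E: root A is the tonic; minor triad there is i.
B-D-F-A: root B is the supertonic; half-diminished seventh chord there is iiø7.
E-G#-B-D: root E is the dominant; dominant seventh chord there is V7.
A-C-E: minor triad on A = scale degree 1 → i.

i - iiø7 - V7 - i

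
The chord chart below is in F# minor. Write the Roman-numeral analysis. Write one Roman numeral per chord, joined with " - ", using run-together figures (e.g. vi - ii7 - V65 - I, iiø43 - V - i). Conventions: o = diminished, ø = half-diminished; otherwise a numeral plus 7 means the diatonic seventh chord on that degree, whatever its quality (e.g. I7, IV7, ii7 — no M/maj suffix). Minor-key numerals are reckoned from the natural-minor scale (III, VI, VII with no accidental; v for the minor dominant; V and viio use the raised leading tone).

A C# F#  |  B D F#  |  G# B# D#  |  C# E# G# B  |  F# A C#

A-C#-F#: minor triad on F# = scale degree 1 → i6.
B-D-F# has root B, degree 4 in F# minor, so iv.
G#-B#-D# is the secondary dominant of V (major triad on G#): V/V.
C#-E#-G#-B: dominant seventh chord on C# = scale degree 5 → V7.
F#-A-C# has root F#, degree 1 in F# minor, so i.

i6 - iv - V/V - V7 - i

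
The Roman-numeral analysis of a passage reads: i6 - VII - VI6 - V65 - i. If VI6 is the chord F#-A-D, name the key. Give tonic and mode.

F# minor

The chord D/F# is a major triad rooted on D; its label is VI6.
VI6 on D implies D is the submediant; that puts the tonic at F#, and the uppercase numeral fits minor mode.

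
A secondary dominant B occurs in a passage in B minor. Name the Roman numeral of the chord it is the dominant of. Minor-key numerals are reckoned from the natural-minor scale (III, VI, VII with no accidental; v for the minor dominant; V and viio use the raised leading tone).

iv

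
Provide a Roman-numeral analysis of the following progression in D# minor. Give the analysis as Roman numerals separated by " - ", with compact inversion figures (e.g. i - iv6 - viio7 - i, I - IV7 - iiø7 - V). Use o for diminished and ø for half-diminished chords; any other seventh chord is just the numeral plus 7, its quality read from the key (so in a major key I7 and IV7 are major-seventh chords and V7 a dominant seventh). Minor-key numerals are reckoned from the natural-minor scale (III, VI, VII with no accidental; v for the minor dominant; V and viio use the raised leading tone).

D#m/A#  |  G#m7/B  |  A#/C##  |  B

D#m/A# has root D#, degree 1 in D# minor, so i64.
G#m7/B: minor seventh chord on G# = scale degree 4 → iv65.
A#/C##: root A# is the dominant; major triad there is V6.
B: root B is the submediant; major triad there is VI.

i64 - iv65 - V6 - VI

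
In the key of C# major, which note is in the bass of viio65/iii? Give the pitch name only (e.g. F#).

F##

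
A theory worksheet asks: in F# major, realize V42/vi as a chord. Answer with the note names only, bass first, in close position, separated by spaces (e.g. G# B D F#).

G# A# C## E#

The slash means an applied dominant: we want the dominant of vi. In F# major, vi is D# minor, and its dominant is built on A#.
Building a dominant seventh chord on A# gives A#-C##-E#-G#.
With the 42 figure the chord is in third inversion; from the bass G# upward in close position it reads G#-A#-C##-E#.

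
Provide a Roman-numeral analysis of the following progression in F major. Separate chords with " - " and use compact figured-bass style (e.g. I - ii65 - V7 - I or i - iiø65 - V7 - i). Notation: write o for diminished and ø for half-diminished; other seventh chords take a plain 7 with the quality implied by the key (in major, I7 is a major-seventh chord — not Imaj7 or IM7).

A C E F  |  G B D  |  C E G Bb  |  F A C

I65 - V/V - V7 - I

A-C-E-F has root F, degree 1 in F major, so I65.
G-B-D is the secondary dominant of V (major triad on G): V/V.
C-E-G-Bb: dominant seventh chord on C = scale degree 5 → V7.
F-A-C has root F, degree 1 in F major, so I.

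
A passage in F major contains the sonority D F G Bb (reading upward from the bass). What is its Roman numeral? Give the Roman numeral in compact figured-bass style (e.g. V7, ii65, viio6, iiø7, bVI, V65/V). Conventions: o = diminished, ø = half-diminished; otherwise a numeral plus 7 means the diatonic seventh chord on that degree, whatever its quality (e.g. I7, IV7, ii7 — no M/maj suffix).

ii43

The pitches G-Bb-D-F form a minor seventh chord rooted on G.
G is scale degree 2 in F major, and a minor seventh chord on that degree is written ii7.
With D in the bass the chord is in second inversion, so the figured bass is 43.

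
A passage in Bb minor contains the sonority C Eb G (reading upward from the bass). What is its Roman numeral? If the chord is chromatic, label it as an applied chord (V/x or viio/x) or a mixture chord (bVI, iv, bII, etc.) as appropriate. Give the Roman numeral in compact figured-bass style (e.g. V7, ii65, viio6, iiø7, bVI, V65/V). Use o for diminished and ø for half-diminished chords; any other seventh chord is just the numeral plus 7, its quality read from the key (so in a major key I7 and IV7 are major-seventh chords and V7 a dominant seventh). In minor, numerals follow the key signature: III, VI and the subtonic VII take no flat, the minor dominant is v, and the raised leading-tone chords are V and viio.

ii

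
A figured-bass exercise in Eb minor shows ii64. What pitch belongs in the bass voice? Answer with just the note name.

C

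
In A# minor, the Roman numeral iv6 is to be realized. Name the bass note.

F#

iv in A# minor has root D#; the chord is D#-F#-A#.
The figure 6 means first inversion — the third is in the bass.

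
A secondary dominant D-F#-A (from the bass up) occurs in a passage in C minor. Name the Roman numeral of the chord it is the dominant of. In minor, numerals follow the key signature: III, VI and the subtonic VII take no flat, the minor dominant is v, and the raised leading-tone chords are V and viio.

The chord is a major triad on D.
A dominant resolves down a perfect fifth: D → G. In C minor, G is scale degree 5, i.e. V.

V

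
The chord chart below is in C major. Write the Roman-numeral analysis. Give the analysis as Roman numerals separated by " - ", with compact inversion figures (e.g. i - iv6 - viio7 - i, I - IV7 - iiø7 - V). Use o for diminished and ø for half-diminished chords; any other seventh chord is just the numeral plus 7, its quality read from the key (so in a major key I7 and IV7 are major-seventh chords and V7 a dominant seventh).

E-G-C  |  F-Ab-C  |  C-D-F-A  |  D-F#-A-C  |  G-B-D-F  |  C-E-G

E-G-C: major triad on C = scale degree 1 → I6.
F-Ab-C: F with this quality isn't in the key; it's iv, borrowed from the parallel minor.
C-D-F-A: minor seventh chord on D = scale degree 2 → ii42.
D-F#-A-C is the secondary dominant of V (dominant seventh chord on D): V7/V.
G-B-D-F: dominant seventh chord on G = scale degree 5 → V7.
C-E-G has root C, degree 1 in C major, so I.

I6 - iv - ii42 - V7/V - V7 - I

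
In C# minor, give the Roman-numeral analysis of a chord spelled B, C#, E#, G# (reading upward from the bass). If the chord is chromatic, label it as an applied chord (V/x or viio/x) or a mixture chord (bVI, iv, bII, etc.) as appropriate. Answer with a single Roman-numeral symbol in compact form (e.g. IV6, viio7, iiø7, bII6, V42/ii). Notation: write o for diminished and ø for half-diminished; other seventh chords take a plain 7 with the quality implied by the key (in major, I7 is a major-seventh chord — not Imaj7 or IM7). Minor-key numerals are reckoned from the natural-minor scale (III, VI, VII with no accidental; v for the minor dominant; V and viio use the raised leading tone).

Stacked in thirds the chord is C#-E#-G#-B: a dominant seventh chord on C#.
C# is not a diatonic chord root with this quality in C# minor, but it lies a perfect fifth above F# (iv), so the chord functions as an applied dominant of iv.
With B in the bass the chord is in third inversion, so the figured bass is 42.

V42/iv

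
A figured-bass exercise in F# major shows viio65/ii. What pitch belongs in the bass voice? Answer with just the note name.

The applied chord viio65/ii is rooted on F##: F##-A#-C#-E.
The figure 65 means first inversion — the third is in the bass.

A#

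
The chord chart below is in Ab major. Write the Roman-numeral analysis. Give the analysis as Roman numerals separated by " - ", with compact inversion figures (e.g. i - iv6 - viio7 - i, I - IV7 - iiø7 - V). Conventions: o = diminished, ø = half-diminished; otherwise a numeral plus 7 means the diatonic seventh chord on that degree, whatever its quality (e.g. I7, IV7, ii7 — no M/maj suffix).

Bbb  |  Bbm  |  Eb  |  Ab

Bbb: Bbb with this quality isn't in the key; a major triad on b2 is the Neapolitan chord, bII.
Bbm has root Bb, degree 2 in Ab major, so ii.
Eb has root Eb, degree 5 in Ab major, so V.
Ab: root Ab is the tonic; major triad there is I.

bII - ii - V - I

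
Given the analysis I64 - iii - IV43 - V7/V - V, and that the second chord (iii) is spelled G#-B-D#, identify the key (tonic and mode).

E major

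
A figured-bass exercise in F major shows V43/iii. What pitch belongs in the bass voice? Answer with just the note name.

The applied chord V43/iii is rooted on E: E-G#-B-D.
The figure 43 means second inversion — the fifth is in the bass.

B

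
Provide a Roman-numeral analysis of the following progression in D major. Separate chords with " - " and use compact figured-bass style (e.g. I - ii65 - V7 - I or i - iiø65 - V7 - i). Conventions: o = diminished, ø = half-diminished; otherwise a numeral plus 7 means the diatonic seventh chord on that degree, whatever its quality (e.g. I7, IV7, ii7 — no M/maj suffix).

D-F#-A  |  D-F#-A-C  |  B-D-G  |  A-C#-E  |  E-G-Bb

I - V7/IV - IV6 - V - iio

D-F#-A: root D is the tonic; major triad there is I.
D-F#-A-C is the secondary dominant of IV (dominant seventh chord on D): V7/IV.
B-D-G has root G, degree 4 in D major, so IV6.
A-C#-E: major triad on A = scale degree 5 → V.
E-G-Bb: diminished triad on E — chromatic; iio (borrowed from the parallel minor).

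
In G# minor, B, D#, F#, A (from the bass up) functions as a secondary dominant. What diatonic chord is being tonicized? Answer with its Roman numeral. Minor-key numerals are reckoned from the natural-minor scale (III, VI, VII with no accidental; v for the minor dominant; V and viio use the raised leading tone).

VI

The chord is a dominant seventh chord on B.
A dominant resolves down a perfect fifth: B → E. In G# minor, E is scale degree 6, i.e. VI.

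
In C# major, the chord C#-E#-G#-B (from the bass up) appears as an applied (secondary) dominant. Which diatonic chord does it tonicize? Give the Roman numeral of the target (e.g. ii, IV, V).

The chord is a dominant seventh chord on C#.
A dominant resolves down a perfect fifth: C# → F#. In C# major, F# is scale degree 4, i.e. IV.

IV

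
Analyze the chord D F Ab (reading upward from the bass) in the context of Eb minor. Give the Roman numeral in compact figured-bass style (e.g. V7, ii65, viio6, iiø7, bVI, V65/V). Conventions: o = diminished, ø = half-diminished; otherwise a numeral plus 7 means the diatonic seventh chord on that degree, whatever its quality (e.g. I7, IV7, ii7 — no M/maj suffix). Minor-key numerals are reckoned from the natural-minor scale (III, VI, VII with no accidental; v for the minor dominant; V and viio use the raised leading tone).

The pitches D-F-Ab form a diminished triad rooted on D.
D is scale degree 7 in Eb minor, and a diminished triad on that degree is written viio.

viio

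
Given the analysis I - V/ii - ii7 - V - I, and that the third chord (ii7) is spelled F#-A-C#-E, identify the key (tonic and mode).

ii7 is given as F#-A-C#-E — a minor seventh chord with root F#.
If F# is scale degree 2 and the mode makes that degree carry a minor seventh chord, the tonic is E and the mode is major.

E major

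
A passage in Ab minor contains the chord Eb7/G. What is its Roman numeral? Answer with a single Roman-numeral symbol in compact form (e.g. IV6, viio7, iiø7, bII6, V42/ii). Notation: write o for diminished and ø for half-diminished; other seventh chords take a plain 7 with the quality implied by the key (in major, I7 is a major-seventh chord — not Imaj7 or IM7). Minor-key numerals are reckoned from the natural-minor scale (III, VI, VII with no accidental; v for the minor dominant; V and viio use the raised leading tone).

V65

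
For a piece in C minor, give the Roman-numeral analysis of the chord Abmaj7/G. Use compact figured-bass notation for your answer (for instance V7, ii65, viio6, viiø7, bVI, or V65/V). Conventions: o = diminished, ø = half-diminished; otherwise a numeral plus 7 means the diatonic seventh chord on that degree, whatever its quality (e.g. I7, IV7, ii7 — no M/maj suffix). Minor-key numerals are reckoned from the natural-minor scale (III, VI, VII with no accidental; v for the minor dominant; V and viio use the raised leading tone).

VI42

The pitches Ab-C-Eb-G form a major seventh chord rooted on Ab.
In C minor, Ab is the submediant; the diatonic major seventh chord there is VI7.
With G in the bass the chord is in third inversion, so the figured bass is 42.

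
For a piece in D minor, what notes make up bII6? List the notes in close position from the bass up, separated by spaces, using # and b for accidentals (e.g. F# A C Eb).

bII6 is the Neapolitan sixth — a major triad on the lowered second degree, here in its customary first inversion. In D minor that root is Eb.
So the chord is Eb-G-Bb, a major triad.
With the 6 figure the chord is in first inversion; from the bass G upward in close position it reads G-Bb-Eb.

G Bb Eb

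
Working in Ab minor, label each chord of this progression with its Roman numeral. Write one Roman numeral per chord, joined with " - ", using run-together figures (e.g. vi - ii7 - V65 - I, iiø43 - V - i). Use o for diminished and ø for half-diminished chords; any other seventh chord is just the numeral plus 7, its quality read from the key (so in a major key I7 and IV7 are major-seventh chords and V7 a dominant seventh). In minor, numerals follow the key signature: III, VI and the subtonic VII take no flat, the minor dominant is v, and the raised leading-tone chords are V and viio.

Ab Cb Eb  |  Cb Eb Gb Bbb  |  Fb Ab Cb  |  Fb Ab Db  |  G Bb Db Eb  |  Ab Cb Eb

i - V7/VI - VI - iv6 - V65 - i

Ab-Cb-Eb: root Ab is the tonic; minor triad there is i.
Cb-Eb-Gb-Bbb is the secondary dominant of VI (dominant seventh chord on Cb): V7/VI.
Fb-Ab-Cb: root Fb is the submediant; major triad there is VI.
Fb-Ab-Db: root Db is the subdominant; minor triad there is iv6.
G-Bb-Db-Eb: dominant seventh chord on Eb = scale degree 5 → V65.
Ab-Cb-Eb: root Ab is the tonic; minor triad there is i.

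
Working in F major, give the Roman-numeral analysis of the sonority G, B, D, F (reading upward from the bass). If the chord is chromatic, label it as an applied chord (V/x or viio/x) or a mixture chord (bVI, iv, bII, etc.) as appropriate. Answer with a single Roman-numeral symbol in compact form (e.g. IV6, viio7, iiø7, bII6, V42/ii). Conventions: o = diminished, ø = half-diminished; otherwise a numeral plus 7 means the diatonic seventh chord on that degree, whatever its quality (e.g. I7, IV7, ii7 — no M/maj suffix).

V7/V

Stacked in thirds the chord is G-B-D-F: a dominant seventh chord on G.
G is not a diatonic chord root with this quality in F major, but it lies a perfect fifth above C (V), so the chord functions as an applied dominant of V.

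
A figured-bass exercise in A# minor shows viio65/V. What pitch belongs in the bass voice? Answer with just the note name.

F##

The applied chord viio65/V is rooted on D##: D##-F##-A#-C#.
The figure 65 means first inversion — the third is in the bass.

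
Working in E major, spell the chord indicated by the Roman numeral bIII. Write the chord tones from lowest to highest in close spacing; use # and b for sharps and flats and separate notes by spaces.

Scale degree 3 in E major is G#; lowering it a half step gives G. bIII is a major triad on the lowered third degree, borrowed from the parallel minor.
So the chord is G-B-D, a major triad.

G B D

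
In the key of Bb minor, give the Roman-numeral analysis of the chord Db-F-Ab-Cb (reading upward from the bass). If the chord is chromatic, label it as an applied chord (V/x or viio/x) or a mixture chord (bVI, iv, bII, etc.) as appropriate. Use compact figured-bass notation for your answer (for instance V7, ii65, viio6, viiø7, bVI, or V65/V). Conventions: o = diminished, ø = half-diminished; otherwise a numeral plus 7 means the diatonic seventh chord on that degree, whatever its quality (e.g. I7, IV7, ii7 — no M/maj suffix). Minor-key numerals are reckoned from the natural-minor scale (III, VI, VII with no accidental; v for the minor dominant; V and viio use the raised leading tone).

Stacked in thirds the chord is Db-F-Ab-Cb: a dominant seventh chord on Db.
Db is not a diatonic chord root with this quality in Bb minor, but it lies a perfect fifth above Gb (VI), so the chord functions as an applied dominant of VI.

V7/VI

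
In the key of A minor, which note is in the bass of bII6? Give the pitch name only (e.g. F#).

bII in A minor has root Bb; the chord is Bb-D-F.
The figure 6 means first inversion — the third is in the bass.

D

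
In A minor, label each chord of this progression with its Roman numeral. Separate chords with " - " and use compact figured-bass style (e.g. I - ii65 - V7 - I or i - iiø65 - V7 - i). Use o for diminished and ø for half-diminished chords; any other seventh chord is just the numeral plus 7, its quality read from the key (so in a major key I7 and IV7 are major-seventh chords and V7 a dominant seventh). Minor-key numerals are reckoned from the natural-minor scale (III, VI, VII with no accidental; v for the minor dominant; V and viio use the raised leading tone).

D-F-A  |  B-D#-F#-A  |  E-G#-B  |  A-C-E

iv - V7/V - V - i

D-F-A has root D, degree 4 in A minor, so iv.
B-D#-F#-A: chromatic; B is V of V, so V7/V.
E-G#-B: root E is the dominant; major triad there is V.
A-C-E has root A, degree 1 in A minor, so i.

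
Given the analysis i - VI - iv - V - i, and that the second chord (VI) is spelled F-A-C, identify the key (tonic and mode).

The chord F is a major triad rooted on F; its label is VI.
If F is scale degree 6 and the mode makes that degree carry a major triad, the tonic is A and the mode is minor.

A minor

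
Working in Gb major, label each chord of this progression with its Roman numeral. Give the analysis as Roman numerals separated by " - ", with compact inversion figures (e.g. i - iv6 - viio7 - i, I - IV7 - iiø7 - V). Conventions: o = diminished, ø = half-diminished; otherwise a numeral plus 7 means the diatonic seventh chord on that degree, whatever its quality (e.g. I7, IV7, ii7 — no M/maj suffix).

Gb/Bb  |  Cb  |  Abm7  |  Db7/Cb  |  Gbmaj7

I6 - IV - ii7 - V42 - I7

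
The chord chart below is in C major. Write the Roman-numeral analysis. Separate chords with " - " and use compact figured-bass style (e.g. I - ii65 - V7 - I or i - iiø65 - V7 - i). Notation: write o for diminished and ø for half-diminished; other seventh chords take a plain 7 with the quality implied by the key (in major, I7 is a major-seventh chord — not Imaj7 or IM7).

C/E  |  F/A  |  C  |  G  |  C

C/E: major triad on C = scale degree 1 → I6.
F/A has root F, degree 4 in C major, so IV6.
C has root C, degree 1 in C major, so I.
G: root G is the dominant; major triad there is V.
C: root C is the tonic; major triad there is I.

I6 - IV6 - I - V - I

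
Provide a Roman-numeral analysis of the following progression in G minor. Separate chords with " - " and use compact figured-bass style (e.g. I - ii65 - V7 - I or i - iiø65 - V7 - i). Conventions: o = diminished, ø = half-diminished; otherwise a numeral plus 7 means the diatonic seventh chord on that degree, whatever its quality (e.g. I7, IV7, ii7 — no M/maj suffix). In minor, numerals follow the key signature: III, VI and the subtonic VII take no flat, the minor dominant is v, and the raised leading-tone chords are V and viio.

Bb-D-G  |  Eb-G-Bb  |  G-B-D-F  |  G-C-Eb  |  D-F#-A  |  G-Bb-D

Bb-D-G: minor triad on G = scale degree 1 → i6.
Eb-G-Bb: root Eb is the submediant; major triad there is VI.
G-B-D-F is the secondary dominant of iv (dominant seventh chord on G): V7/iv.
G-C-Eb has root C, degree 4 in G minor, so iv64.
D-F#-A has root D, degree 5 in G minor, so V.
G-Bb-D: minor triad on G = scale degree 1 → i.

i6 - VI - V7/iv - iv64 - V - i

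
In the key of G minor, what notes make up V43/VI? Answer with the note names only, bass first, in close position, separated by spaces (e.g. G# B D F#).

V43/VI is a secondary dominant — the dominant seventh of VI. VI in G minor is Eb, so the applied chord's root is Bb, a perfect fifth above.
Building a dominant seventh chord on Bb gives Bb-D-F-Ab.
With the 43 figure the chord is in second inversion; from the bass F upward in close position it reads F-Ab-Bb-D.

F Ab Bb D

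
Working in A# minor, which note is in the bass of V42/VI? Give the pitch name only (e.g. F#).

The applied chord V42/VI is rooted on C#: C#-E#-G#-B.
The figure 42 means third inversion — the seventh is in the bass.

B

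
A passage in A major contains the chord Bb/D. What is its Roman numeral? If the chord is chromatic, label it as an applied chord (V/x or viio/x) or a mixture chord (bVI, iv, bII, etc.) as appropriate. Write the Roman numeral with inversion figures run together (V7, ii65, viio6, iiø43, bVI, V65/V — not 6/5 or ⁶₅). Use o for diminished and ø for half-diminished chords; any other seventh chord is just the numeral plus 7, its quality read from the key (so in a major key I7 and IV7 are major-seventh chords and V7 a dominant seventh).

bII6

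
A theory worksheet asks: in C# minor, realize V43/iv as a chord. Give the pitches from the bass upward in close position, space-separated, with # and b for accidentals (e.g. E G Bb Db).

G# B C# E#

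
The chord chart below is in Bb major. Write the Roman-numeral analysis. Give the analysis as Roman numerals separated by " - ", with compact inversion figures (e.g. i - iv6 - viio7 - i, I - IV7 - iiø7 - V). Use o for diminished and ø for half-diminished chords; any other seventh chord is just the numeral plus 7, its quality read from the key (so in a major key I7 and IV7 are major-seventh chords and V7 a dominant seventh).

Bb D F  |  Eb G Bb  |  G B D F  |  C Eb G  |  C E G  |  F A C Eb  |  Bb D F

I - IV - V7/ii - ii - V/V - V7 - I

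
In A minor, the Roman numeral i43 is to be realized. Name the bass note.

i in A minor has root A; the chord is A-C-E-G.
The figure 43 means second inversion — the fifth is in the bass.

E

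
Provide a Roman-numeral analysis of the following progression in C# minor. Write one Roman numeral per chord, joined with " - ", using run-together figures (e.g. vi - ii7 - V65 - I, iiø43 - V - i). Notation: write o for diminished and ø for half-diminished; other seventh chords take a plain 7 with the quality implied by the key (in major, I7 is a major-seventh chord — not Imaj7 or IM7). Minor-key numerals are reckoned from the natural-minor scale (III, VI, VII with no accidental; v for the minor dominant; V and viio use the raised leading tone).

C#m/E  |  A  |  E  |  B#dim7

C#m/E: root C# is the tonic; minor triad there is i6.
A: root A is the submediant; major triad there is VI.
E: major triad on E = scale degree 3 → III.
B#dim7: fully diminished seventh chord on B# = scale degree 7 → viio7.

i6 - VI - III - viio7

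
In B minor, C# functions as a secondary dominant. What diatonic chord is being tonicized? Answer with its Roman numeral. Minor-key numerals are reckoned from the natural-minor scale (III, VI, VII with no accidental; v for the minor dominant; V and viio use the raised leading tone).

V

The chord is a major triad on C#.
A dominant resolves down a perfect fifth: C# → F#. In B minor, F# is scale degree 5, i.e. V.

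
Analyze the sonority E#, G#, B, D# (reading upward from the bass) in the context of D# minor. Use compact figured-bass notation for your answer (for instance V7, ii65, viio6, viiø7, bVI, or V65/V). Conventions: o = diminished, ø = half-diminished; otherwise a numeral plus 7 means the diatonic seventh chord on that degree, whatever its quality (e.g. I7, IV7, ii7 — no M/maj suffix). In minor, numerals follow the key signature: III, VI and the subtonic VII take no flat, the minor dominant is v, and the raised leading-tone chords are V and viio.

iiø7

Stacked in thirds the chord is E#-G#-B-D#: a half-diminished seventh chord on E#.
E# is scale degree 2 in D# minor, and a half-diminished seventh chord on that degree is written iiø7.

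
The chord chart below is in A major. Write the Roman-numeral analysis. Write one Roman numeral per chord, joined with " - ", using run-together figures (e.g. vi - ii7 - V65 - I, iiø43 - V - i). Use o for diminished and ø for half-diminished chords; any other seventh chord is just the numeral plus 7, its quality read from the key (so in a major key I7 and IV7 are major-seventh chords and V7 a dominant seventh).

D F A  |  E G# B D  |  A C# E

iv - V7 - I

D-F-A is non-diatonic — iv, a mixture chord from A minor.
E-G#-B-D: root E is the dominant; dominant seventh chord there is V7.
A-C#-E: root A is the tonic; major triad there is I.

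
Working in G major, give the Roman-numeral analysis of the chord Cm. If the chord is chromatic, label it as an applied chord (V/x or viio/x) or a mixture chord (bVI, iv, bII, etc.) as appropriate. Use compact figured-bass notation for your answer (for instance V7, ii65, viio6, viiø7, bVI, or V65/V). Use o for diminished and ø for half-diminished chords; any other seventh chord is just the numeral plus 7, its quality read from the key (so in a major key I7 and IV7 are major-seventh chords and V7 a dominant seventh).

The pitches C-Eb-G form a minor triad rooted on C.
C is the fourth degree of G major. This is the minor subdominant, borrowed from the parallel minor.

iv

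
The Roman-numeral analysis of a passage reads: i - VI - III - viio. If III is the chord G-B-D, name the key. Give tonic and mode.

E minor

The anchor chord is a major triad on G, labeled III.
If G is scale degree 3 and the mode makes that degree carry a major triad, the tonic is E and the mode is minor.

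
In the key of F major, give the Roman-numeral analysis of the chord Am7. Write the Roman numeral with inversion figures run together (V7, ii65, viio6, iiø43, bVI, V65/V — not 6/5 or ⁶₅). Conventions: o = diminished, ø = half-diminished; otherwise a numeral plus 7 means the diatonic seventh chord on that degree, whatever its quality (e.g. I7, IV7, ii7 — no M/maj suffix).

iii7

The pitches A-C-E-G form a minor seventh chord rooted on A.
In F major, A is the mediant; the diatonic minor seventh chord there is iii7.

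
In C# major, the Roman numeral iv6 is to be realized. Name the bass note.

iv in C# major has root F#; the chord is F#-A-C#.
The figure 6 means first inversion — the third is in the bass.

A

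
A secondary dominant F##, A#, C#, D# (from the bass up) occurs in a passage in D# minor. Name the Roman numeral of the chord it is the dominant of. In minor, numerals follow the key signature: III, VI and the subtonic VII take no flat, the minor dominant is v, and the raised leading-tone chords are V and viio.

iv

The chord is a dominant seventh chord on D#.
A dominant resolves down a perfect fifth: D# → G#. In D# minor, G# is scale degree 4, i.e. iv.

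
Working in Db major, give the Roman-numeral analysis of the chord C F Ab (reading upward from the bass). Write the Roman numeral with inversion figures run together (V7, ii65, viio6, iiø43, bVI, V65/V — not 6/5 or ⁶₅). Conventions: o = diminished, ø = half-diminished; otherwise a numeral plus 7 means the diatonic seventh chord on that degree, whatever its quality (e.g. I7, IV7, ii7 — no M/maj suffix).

Stacked in thirds the chord is F-Ab-C: a minor triad on F.
F is scale degree 3 in Db major, and a minor triad on that degree is written iii.
With C in the bass the chord is in second inversion, so the figured bass is 64.

iii64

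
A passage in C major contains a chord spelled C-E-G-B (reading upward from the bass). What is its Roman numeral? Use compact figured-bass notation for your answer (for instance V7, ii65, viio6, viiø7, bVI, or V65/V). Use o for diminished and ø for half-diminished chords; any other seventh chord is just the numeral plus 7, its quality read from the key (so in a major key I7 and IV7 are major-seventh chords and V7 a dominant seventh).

I7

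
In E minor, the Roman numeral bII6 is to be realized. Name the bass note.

A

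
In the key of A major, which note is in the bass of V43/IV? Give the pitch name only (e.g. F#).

The applied chord V43/IV is rooted on A: A-C#-E-G.
The figure 43 means second inversion — the fifth is in the bass.

E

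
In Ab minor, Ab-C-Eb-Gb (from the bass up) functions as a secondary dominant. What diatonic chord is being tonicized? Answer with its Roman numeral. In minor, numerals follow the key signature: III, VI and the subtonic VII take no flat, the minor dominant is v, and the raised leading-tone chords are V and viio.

The chord is a dominant seventh chord on Ab.
A dominant resolves down a perfect fifth: Ab → Db. In Ab minor, Db is scale degree 4, i.e. iv.

iv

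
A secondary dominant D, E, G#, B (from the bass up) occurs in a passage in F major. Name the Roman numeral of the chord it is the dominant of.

iii

The chord is a dominant seventh chord on E.
A dominant resolves down a perfect fifth: E → A. In F major, A is scale degree 3, i.e. iii.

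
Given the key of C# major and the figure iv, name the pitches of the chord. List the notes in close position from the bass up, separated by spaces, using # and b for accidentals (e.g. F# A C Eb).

F# A C#

iv is the minor subdominant, borrowed from the parallel minor. In C# major that root is F#.
So the chord is F#-A-C#.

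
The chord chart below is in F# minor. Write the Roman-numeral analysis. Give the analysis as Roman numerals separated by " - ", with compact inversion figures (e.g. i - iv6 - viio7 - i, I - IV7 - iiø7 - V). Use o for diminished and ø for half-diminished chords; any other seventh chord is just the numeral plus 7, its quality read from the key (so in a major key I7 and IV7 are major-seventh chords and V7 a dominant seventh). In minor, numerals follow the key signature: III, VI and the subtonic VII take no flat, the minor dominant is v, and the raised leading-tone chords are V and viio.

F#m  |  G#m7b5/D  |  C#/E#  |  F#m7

F#m: minor triad on F# = scale degree 1 → i.
G#m7b5/D: half-diminished seventh chord on G# = scale degree 2 → iiø43.
C#/E#: major triad on C# = scale degree 5 → V6.
F#m7 has root F#, degree 1 in F# minor, so i7.

i - iiø43 - V6 - i7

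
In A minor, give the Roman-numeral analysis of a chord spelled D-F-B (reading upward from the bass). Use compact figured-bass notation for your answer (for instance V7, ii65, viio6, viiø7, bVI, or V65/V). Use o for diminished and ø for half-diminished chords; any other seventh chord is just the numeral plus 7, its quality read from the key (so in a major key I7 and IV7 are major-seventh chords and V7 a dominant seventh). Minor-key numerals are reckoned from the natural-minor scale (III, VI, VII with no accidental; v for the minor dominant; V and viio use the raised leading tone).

iio6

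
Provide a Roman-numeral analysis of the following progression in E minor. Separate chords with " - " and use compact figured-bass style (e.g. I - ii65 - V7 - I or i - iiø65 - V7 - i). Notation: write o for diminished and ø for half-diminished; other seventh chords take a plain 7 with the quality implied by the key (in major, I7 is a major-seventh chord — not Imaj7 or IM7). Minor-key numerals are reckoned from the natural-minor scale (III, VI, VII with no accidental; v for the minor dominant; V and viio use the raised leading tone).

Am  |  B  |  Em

iv - V - i

Am: root A is the subdominant; minor triad there is iv.
B: major triad on B = scale degree 5 → V.
Em has root E, degree 1 in E minor, so i.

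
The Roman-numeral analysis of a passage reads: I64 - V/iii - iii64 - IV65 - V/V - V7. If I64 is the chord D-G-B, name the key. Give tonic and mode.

G major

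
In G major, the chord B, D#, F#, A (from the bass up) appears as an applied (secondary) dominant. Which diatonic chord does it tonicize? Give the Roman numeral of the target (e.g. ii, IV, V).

vi

The chord is a dominant seventh chord on B.
A dominant resolves down a perfect fifth: B → E. In G major, E is scale degree 6, i.e. vi.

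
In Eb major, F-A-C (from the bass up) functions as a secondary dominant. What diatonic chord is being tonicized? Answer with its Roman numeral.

V

The chord is a major triad on F.
A dominant resolves down a perfect fifth: F → Bb. In Eb major, Bb is scale degree 5, i.e. V.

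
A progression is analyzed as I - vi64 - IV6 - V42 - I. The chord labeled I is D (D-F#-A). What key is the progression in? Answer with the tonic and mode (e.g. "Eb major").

The chord D is a major triad rooted on D; its label is I.
If D is scale degree 1 and the mode makes that degree carry a major triad, the tonic is D and the mode is major.

D major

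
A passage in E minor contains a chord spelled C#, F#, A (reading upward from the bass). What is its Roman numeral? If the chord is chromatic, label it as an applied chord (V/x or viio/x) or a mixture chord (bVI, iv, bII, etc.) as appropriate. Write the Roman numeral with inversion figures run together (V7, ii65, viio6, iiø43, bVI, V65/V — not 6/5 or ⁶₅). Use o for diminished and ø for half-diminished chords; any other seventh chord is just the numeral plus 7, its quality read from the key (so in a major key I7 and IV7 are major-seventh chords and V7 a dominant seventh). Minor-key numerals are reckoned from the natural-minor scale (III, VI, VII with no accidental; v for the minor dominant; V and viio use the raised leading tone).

The pitches F#-A-C# form a minor triad rooted on F#.
F# is the second degree of E minor. This is the minor supertonic, borrowed from the parallel major (the Dorian ii).
With C# in the bass the chord is in second inversion, so the figured bass is 64.

ii64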